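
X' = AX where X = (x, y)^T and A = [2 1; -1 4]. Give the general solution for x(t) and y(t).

x(t) = c_1e^(3t) + c_2te^(3t) + c_2e^(3t), y(t) = c_1e^(3t) + c_2te^(3t) + 2c_2e^(3t)

Coefficient matrix A = [[2, 1], [-1, 4]].
Characteristic polynomial det(A - λI) = λ^2 - 6λ + 9 = 0.
Single eigenvalue λ = 3 with algebraic multiplicity 2.
Eigenvector v = (1,1); generalized eigenvector w with (A-λI)w=v is (1,2).
General solution: e^(3t)[c_1·v + c_2·(t·v + w)].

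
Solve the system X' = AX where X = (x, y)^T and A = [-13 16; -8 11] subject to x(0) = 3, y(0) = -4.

Coefficient matrix A = [[-13, 16], [-8, 11]].
Characteristic polynomial det(A - λI) = λ^2 + 2λ - 15 = 0.
Eigenvalues λ = 3, -5.
For λ=3: (A-λI) row 1 is [-16, 16], so an eigenvector is (-1, -1).
For λ=-5: (A-λI) row 1 is [-8, 16], so an eigenvector is (-2, -1).
General solution: K_1e^(3t)(-1,-1) + K_2e^(-5t)(-2,-1).
Applying x(0)=3, y(0)=-4 gives K_1=11, K_2=-7.

x(t) = -11e^(3t) + 14e^(-5t), y(t) = -11e^(3t) + 7e^(-5t)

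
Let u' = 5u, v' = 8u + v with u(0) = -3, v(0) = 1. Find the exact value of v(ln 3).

-1437

A = [[5,0],[8,1]]; eigenvalues λ = 5, 1.
Eigenvectors: (-1,-2) for λ=5, (0,-1) for λ=1.
From the initial condition, c_1 = 3, c_2 = -7.
v(ln 3) = (3)(3^5)(-2) + (-7)(3^1)(-1) = -1437.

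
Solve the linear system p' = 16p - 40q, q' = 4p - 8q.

p(t) = C_1e^(4t)sin(4t) - 3C_1e^(4t)cos(4t) - 3C_2e^(4t)sin(4t) - C_2e^(4t)cos(4t), q(t) = -C_1e^(4t)cos(4t) - C_2e^(4t)sin(4t)

Coefficient matrix A = [[16, -40], [4, -8]].
Characteristic polynomial det(A - λI) = λ^2 - 8λ + 32 = 0.
Eigenvalues λ = 4 ± 4i (complex conjugate pair).
For λ=4+4i: an eigenvector is (-3,-1) - i(1,0) = (-3 - i, -1).
A real fundamental pair from Re and Im of e^((4+4i)t)v: X_1 = e^(4t)(cos(4t)·(-3,-1) + sin(4t)·(1,0)), X_2 = e^(4t)(sin(4t)·(-3,-1) - cos(4t)·(1,0)).
General solution: C_1X_1 + C_2X_2.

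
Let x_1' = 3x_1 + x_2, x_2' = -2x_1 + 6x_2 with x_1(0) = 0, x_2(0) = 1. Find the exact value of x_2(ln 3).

405

A = [[3,1],[-2,6]]; eigenvalues λ = 4, 5.
Eigenvectors: (1,1) for λ=4, (1,2) for λ=5.
From the initial condition, c_1 = -1, c_2 = 1.
x_2(ln 3) = (-1)(3^4)(1) + (1)(3^5)(2) = 405.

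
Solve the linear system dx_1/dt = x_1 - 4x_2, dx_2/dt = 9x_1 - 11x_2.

x_1(t) = -2K_1e^(-5t) - 2K_2te^(-5t) - K_2e^(-5t), x_2(t) = -3K_1e^(-5t) - 3K_2te^(-5t) - K_2e^(-5t)

Coefficient matrix A = [[1, -4], [9, -11]].
Characteristic polynomial det(A - λI) = λ^2 + 10λ + 25 = 0.
Single eigenvalue λ = -5 with algebraic multiplicity 2.
Eigenvector v = (-2,-3); generalized eigenvector w with (A-λI)w=v is (-1,-1).
General solution: e^(-5t)[K_1·v + K_2·(t·v + w)].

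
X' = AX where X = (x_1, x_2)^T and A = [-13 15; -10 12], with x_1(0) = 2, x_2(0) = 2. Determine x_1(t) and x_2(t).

Coefficient matrix A = [[-13, 15], [-10, 12]].
Characteristic polynomial det(A - λI) = λ^2 + λ - 6 = 0.
Eigenvalues λ = 2, -3.
For λ=2: (A-λI) row 1 is [-15, 15], so an eigenvector is (1, 1).
For λ=-3: (A-λI) row 1 is [-10, 15], so an eigenvector is (3, 2).
General solution: K_1e^(2t)(1,1) + K_2e^(-3t)(3,2).
Applying x_1(0)=2, x_2(0)=2 gives K_1=2, K_2=0.

x_1(t) = 2e^(2t), x_2(t) = 2e^(2t)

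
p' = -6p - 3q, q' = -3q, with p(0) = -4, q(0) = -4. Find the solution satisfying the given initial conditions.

p(t) = 4e^(-3t) - 8e^(-6t), q(t) = -4e^(-3t)

Coefficient matrix A = [[-6, -3], [0, -3]].
Characteristic polynomial det(A - λI) = λ^2 + 9λ + 18 = 0.
Eigenvalues λ = -3, -6.
For λ=-3: (A-λI) row 1 is [-3, -3], so an eigenvector is (1, -1).
For λ=-6: (A-λI) row 1 is [0, -3], so an eigenvector is (1, 0).
General solution: K_1e^(-3t)(1,-1) + K_2e^(-6t)(1,0).
Applying p(0)=-4, q(0)=-4 gives K_1=4, K_2=-8.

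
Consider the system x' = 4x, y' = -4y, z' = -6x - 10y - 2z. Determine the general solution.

x(t) = K_1e^(4t), y(t) = K_3e^(-4t), z(t) = -K_1e^(4t) + K_2e^(-2t) + 5K_3e^(-4t)

Coefficient matrix A = [[4, 0, 0], [0, -4, 0], [-6, -10, -2]].
det(A - λI) = 0 gives eigenvalues λ = 4, -2, -4.
For λ=4: eigenvector (1,0,-1).
For λ=-2: eigenvector (0,0,1).
For λ=-4: eigenvector (0,1,5).
General solution: K_1e^(4t)(1,0,-1) + K_2e^(-2t)(0,0,1) + K_3e^(-4t)(0,1,5).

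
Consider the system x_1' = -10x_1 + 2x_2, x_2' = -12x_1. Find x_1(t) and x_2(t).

x_1(t) = C_1e^(-4t) + C_2e^(-6t), x_2(t) = 3C_1e^(-4t) + 2C_2e^(-6t)

Coefficient matrix A = [[-10, 2], [-12, 0]].
Characteristic polynomial det(A - λI) = λ^2 + 10λ + 24 = 0.
Eigenvalues λ = -4, -6.
For λ=-4: (A-λI) row 1 is [-6, 2], so an eigenvector is (1, 3).
For λ=-6: (A-λI) row 1 is [-4, 2], so an eigenvector is (1, 2).
General solution: C_1e^(-4t)(1,3) + C_2e^(-6t)(1,2).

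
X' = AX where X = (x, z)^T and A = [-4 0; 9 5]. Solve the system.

x(t) = c_1e^(-4t), z(t) = -c_1e^(-4t) + c_2e^(5t)

Coefficient matrix A = [[-4, 0], [9, 5]].
Characteristic polynomial det(A - λI) = λ^2 - λ - 20 = 0.
Eigenvalues λ = -4, 5.
For λ=-4: (A-λI) row 2 is [9, 9], so an eigenvector is (1, -1).
For λ=5: (A-λI) row 1 is [-9, 0], so an eigenvector is (0, 1).
General solution: c_1e^(-4t)(1,-1) + c_2e^(5t)(0,1).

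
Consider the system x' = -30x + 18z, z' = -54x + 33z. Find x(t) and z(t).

x(t) = -c_1e^(6t) + 2c_2e^(-3t), z(t) = -2c_1e^(6t) + 3c_2e^(-3t)

Coefficient matrix A = [[-30, 18], [-54, 33]].
Characteristic polynomial det(A - λI) = λ^2 - 3λ - 18 = 0.
Eigenvalues λ = 6, -3.
For λ=6: (A-λI) row 1 is [-36, 18], so an eigenvector is (-1, -2).
For λ=-3: (A-λI) row 1 is [-27, 18], so an eigenvector is (2, 3).
General solution: c_1e^(6t)(-1,-2) + c_2e^(-3t)(2,3).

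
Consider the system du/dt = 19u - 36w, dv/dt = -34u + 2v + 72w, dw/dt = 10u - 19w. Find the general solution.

u(t) = 2C_2e^(t) + 9C_3e^(-t), v(t) = C_1e^(2t) - 4C_2e^(t) - 18C_3e^(-t), w(t) = C_2e^(t) + 5C_3e^(-t)

Coefficient matrix A = [[19, 0, -36], [-34, 2, 72], [10, 0, -19]].
det(A - λI) = 0 gives eigenvalues λ = 2, 1, -1.
For λ=2: eigenvector (0,1,0).
For λ=1: eigenvector (2,-4,1).
For λ=-1: eigenvector (9,-18,5).
General solution: C_1e^(2t)(0,1,0) + C_2e^(t)(2,-4,1) + C_3e^(-t)(9,-18,5).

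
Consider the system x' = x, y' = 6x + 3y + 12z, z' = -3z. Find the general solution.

x(t) = c_1e^(t), y(t) = -3c_1e^(t) + c_2e^(3t) - 2c_3e^(-3t), z(t) = c_3e^(-3t)

Coefficient matrix A = [[1, 0, 0], [6, 3, 12], [0, 0, -3]].
det(A - λI) = 0 gives eigenvalues λ = 1, 3, -3.
For λ=1: eigenvector (1,-3,0).
For λ=3: eigenvector (0,1,0).
For λ=-3: eigenvector (0,-2,1).
General solution: c_1e^(t)(1,-3,0) + c_2e^(3t)(0,1,0) + c_3e^(-3t)(0,-2,1).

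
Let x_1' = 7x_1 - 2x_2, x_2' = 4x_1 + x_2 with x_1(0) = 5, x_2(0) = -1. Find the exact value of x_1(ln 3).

A = [[7,-2],[4,1]]; eigenvalues λ = 3, 5.
Eigenvectors: (-1,-2) for λ=3, (1,1) for λ=5.
From the initial condition, c_1 = 6, c_2 = 11.
x_1(ln 3) = (6)(3^3)(-1) + (11)(3^5)(1) = 2511.

2511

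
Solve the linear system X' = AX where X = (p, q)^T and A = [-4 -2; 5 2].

Coefficient matrix A = [[-4, -2], [5, 2]].
Characteristic polynomial det(A - λI) = λ^2 + 2λ + 2 = 0.
Eigenvalues λ = -1 ± i (complex conjugate pair).
For λ=-1+i: an eigenvector is (1,-1) - i(-1,2) = (1 + i, -1 - 2i).
A real fundamental pair from Re and Im of e^((-1+i)t)v: X_1 = e^(-t)(cos(t)·(1,-1) + sin(t)·(-1,2)), X_2 = e^(-t)(sin(t)·(1,-1) - cos(t)·(-1,2)).
General solution: c_1X_1 + c_2X_2.

p(t) = -c_1e^(-t)sin(t) + c_1e^(-t)cos(t) + c_2e^(-t)sin(t) + c_2e^(-t)cos(t), q(t) = 2c_1e^(-t)sin(t) - c_1e^(-t)cos(t) - c_2e^(-t)sin(t) - 2c_2e^(-t)cos(t)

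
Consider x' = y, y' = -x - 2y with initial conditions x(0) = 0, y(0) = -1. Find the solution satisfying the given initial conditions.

x(t) = -te^(-t), y(t) = te^(-t) - e^(-t)

Coefficient matrix A = [[0, 1], [-1, -2]].
Characteristic polynomial det(A - λI) = λ^2 + 2λ + 1 = 0.
Single eigenvalue λ = -1 with algebraic multiplicity 2.
Eigenvector v = (1,-1); generalized eigenvector w with (A-λI)w=v is (3,-2).
General solution: e^(-t)[c_1·v + c_2·(t·v + w)].
Applying x(0)=0, y(0)=-1 gives c_1=3, c_2=-1.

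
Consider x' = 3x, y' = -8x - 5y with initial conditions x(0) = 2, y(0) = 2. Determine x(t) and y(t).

Coefficient matrix A = [[3, 0], [-8, -5]].
Characteristic polynomial det(A - λI) = λ^2 + 2λ - 15 = 0.
Eigenvalues λ = 3, -5.
For λ=3: (A-λI) row 2 is [-8, -8], so an eigenvector is (-1, 1).
For λ=-5: (A-λI) row 1 is [8, 0], so an eigenvector is (0, -1).
General solution: K_1e^(3t)(-1,1) + K_2e^(-5t)(0,-1).
Applying x(0)=2, y(0)=2 gives K_1=-2, K_2=-4.

x(t) = 2e^(3t), y(t) = -2e^(3t) + 4e^(-5t)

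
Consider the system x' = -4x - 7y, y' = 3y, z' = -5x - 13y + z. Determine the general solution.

Coefficient matrix A = [[-4, -7, 0], [0, 3, 0], [-5, -13, 1]].
det(A - λI) = 0 gives eigenvalues λ = 3, -4, 1.
For λ=3: eigenvector (-1,1,-4).
For λ=-4: eigenvector (1,0,1).
For λ=1: eigenvector (0,0,1).
General solution: K_1e^(3t)(-1,1,-4) + K_2e^(-4t)(1,0,1) + K_3e^(t)(0,0,1).

x(t) = -K_1e^(3t) + K_2e^(-4t), y(t) = K_1e^(3t), z(t) = -4K_1e^(3t) + K_2e^(-4t) + K_3e^(t)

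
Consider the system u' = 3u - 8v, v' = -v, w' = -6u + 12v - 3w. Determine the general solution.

u(t) = 2C_1e^(-t) + C_2e^(3t), v(t) = C_1e^(-t), w(t) = -C_2e^(3t) + C_3e^(-3t)

Coefficient matrix A = [[3, -8, 0], [0, -1, 0], [-6, 12, -3]].
det(A - λI) = 0 gives eigenvalues λ = -1, 3, -3.
For λ=-1: eigenvector (2,1,0).
For λ=3: eigenvector (1,0,-1).
For λ=-3: eigenvector (0,0,1).
General solution: C_1e^(-t)(2,1,0) + C_2e^(3t)(1,0,-1) + C_3e^(-3t)(0,0,1).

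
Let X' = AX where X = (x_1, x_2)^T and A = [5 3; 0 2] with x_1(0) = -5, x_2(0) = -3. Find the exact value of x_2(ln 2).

-12

A = [[5,3],[0,2]]; eigenvalues λ = 5, 2.
Eigenvectors: (1,0) for λ=5, (-1,1) for λ=2.
From the initial condition, c_1 = -8, c_2 = -3.
x_2(ln 2) = (-8)(2^5)(0) + (-3)(2^2)(1) = -12.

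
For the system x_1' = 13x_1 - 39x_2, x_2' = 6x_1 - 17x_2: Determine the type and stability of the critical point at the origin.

stable spiral

A = [[13,-39],[6,-17]]; det(A-λI) = λ^2 + 4λ + 13.
λ = -2 ± 3i: negative real part.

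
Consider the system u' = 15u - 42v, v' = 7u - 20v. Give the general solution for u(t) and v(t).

Coefficient matrix A = [[15, -42], [7, -20]].
Characteristic polynomial det(A - λI) = λ^2 + 5λ - 6 = 0.
Eigenvalues λ = -6, 1.
For λ=-6: (A-λI) row 1 is [21, -42], so an eigenvector is (-2, -1).
For λ=1: (A-λI) row 1 is [14, -42], so an eigenvector is (-3, -1).
General solution: C_1e^(-6t)(-2,-1) + C_2e^(t)(-3,-1).

u(t) = -2C_1e^(-6t) - 3C_2e^(t), v(t) = -C_1e^(-6t) - C_2e^(t)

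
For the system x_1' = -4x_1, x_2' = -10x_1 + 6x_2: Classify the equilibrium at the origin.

saddle

A = [[-4,0],[-10,6]]; det(A-λI) = λ^2 - 2λ - 24.
λ = 6, -4: opposite signs.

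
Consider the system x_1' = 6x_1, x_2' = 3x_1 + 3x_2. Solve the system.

x_1(t) = -c_1e^(6t), x_2(t) = -c_1e^(6t) + c_2e^(3t)

Coefficient matrix A = [[6, 0], [3, 3]].
Characteristic polynomial det(A - λI) = λ^2 - 9λ + 18 = 0.
Eigenvalues λ = 6, 3.
For λ=6: (A-λI) row 2 is [3, -3], so an eigenvector is (-1, -1).
For λ=3: (A-λI) row 1 is [3, 0], so an eigenvector is (0, 1).
General solution: c_1e^(6t)(-1,-1) + c_2e^(3t)(0,1).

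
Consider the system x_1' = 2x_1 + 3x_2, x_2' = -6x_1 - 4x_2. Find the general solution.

x_1(t) = -c_1e^(-t)sin(3t) + c_2e^(-t)cos(3t), x_2(t) = c_1e^(-t)sin(3t) - c_1e^(-t)cos(3t) - c_2e^(-t)sin(3t) - c_2e^(-t)cos(3t)

Coefficient matrix A = [[2, 3], [-6, -4]].
Characteristic polynomial det(A - λI) = λ^2 + 2λ + 10 = 0.
Eigenvalues λ = -1 ± 3i (complex conjugate pair).
For λ=-1+3i: an eigenvector is (0,-1) - i(-1,1) = (0 + i, -1 - i).
A real fundamental pair from Re and Im of e^((-1+3i)t)v: X_1 = e^(-t)(cos(3t)·(0,-1) + sin(3t)·(-1,1)), X_2 = e^(-t)(sin(3t)·(0,-1) - cos(3t)·(-1,1)).
General solution: c_1X_1 + c_2X_2.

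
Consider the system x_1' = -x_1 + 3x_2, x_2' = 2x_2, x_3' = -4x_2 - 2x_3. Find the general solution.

x_1(t) = c_2e^(2t) + c_3e^(-t), x_2(t) = c_2e^(2t), x_3(t) = c_1e^(-2t) - c_2e^(2t)

Coefficient matrix A = [[-1, 3, 0], [0, 2, 0], [0, -4, -2]].
det(A - λI) = 0 gives eigenvalues λ = -2, 2, -1.
For λ=-2: eigenvector (0,0,1).
For λ=2: eigenvector (1,1,-1).
For λ=-1: eigenvector (1,0,0).
General solution: c_1e^(-2t)(0,0,1) + c_2e^(2t)(1,1,-1) + c_3e^(-t)(1,0,0).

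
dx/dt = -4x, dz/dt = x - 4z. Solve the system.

Coefficient matrix A = [[-4, 0], [1, -4]].
Characteristic polynomial det(A - λI) = λ^2 + 8λ + 16 = 0.
Single eigenvalue λ = -4 with algebraic multiplicity 2.
Eigenvector v = (0,-1); generalized eigenvector w with (A-λI)w=v is (-1,1).
General solution: e^(-4t)[C_1·v + C_2·(t·v + w)].

x(t) = -C_2e^(-4t), z(t) = -C_1e^(-4t) - C_2te^(-4t) + C_2e^(-4t)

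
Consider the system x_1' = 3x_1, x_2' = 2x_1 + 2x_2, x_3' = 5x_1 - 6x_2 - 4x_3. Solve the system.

Coefficient matrix A = [[3, 0, 0], [2, 2, 0], [5, -6, -4]].
det(A - λI) = 0 gives eigenvalues λ = -4, 2, 3.
For λ=-4: eigenvector (0,0,-1).
For λ=2: eigenvector (0,1,-1).
For λ=3: eigenvector (1,2,-1).
General solution: C_1e^(-4t)(0,0,-1) + C_2e^(2t)(0,1,-1) + C_3e^(3t)(1,2,-1).

x_1(t) = C_3e^(3t), x_2(t) = C_2e^(2t) + 2C_3e^(3t), x_3(t) = -C_1e^(-4t) - C_2e^(2t) - C_3e^(3t)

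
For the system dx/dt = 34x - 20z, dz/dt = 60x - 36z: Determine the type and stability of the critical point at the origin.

A = [[34,-20],[60,-36]]; det(A-λI) = λ^2 + 2λ - 24.
λ = 4, -6: opposite signs.

saddle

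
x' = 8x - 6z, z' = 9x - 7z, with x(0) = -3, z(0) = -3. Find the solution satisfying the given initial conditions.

x(t) = -3e^(2t), z(t) = -3e^(2t)

Coefficient matrix A = [[8, -6], [9, -7]].
Characteristic polynomial det(A - λI) = λ^2 - λ - 2 = 0.
Eigenvalues λ = -1, 2.
For λ=-1: (A-λI) row 1 is [9, -6], so an eigenvector is (-2, -3).
For λ=2: (A-λI) row 1 is [6, -6], so an eigenvector is (-1, -1).
General solution: C_1e^(-t)(-2,-3) + C_2e^(2t)(-1,-1).
Applying x(0)=-3, z(0)=-3 gives C_1=0, C_2=3.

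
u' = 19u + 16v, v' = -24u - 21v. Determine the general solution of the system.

u(t) = c_1e^(3t) + 2c_2e^(-5t), v(t) = -c_1e^(3t) - 3c_2e^(-5t)

Coefficient matrix A = [[19, 16], [-24, -21]].
Characteristic polynomial det(A - λI) = λ^2 + 2λ - 15 = 0.
Eigenvalues λ = 3, -5.
For λ=3: (A-λI) row 1 is [16, 16], so an eigenvector is (1, -1).
For λ=-5: (A-λI) row 1 is [24, 16], so an eigenvector is (2, -3).
General solution: c_1e^(3t)(1,-1) + c_2e^(-5t)(2,-3).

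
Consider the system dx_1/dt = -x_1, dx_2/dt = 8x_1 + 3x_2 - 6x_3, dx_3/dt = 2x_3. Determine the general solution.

x_1(t) = K_1e^(-t), x_2(t) = -2K_1e^(-t) + K_2e^(3t) + 6K_3e^(2t), x_3(t) = K_3e^(2t)

Coefficient matrix A = [[-1, 0, 0], [8, 3, -6], [0, 0, 2]].
det(A - λI) = 0 gives eigenvalues λ = -1, 3, 2.
For λ=-1: eigenvector (1,-2,0).
For λ=3: eigenvector (0,1,0).
For λ=2: eigenvector (0,6,1).
General solution: K_1e^(-t)(1,-2,0) + K_2e^(3t)(0,1,0) + K_3e^(2t)(0,6,1).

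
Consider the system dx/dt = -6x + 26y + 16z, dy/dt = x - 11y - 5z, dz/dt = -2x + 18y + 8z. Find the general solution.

x(t) = 7C_1e^(-2t) - 2C_2e^(-3t) + 3C_3e^(-4t), y(t) = -2C_1e^(-2t) + C_2e^(-3t) - C_3e^(-4t), z(t) = 5C_1e^(-2t) - 2C_2e^(-3t) + 2C_3e^(-4t)

Coefficient matrix A = [[-6, 26, 16], [1, -11, -5], [-2, 18, 8]].
det(A - λI) = 0 gives eigenvalues λ = -2, -3, -4.
For λ=-2: eigenvector (7,-2,5).
For λ=-3: eigenvector (-2,1,-2).
For λ=-4: eigenvector (3,-1,2).
General solution: C_1e^(-2t)(7,-2,5) + C_2e^(-3t)(-2,1,-2) + C_3e^(-4t)(3,-1,2).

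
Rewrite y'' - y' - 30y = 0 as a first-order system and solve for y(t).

Let x_1 = y, x_2 = y'. Then x_1' = x_2 and x_2' = 30x_1 + x_2.
A = [[0,1],[30,1]]; det(A-λI) = λ^2 - λ - 30.
Eigenvalues λ = -5, 6 with eigenvectors (1,-5), (1,6).

y(t) = c_1e^(-5t) + c_2e^(6t)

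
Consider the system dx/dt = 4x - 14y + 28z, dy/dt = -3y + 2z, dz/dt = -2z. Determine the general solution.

x(t) = C_1e^(4t) + 2C_2e^(-3t), y(t) = C_2e^(-3t) + 2C_3e^(-2t), z(t) = C_3e^(-2t)

Coefficient matrix A = [[4, -14, 28], [0, -3, 2], [0, 0, -2]].
det(A - λI) = 0 gives eigenvalues λ = 4, -3, -2.
For λ=4: eigenvector (1,0,0).
For λ=-3: eigenvector (2,1,0).
For λ=-2: eigenvector (0,2,1).
General solution: C_1e^(4t)(1,0,0) + C_2e^(-3t)(2,1,0) + C_3e^(-2t)(0,2,1).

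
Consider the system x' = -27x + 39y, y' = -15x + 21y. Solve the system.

x(t) = 3c_1e^(-3t)sin(3t) - 2c_1e^(-3t)cos(3t) - 2c_2e^(-3t)sin(3t) - 3c_2e^(-3t)cos(3t), y(t) = 2c_1e^(-3t)sin(3t) - c_1e^(-3t)cos(3t) - c_2e^(-3t)sin(3t) - 2c_2e^(-3t)cos(3t)

Coefficient matrix A = [[-27, 39], [-15, 21]].
Characteristic polynomial det(A - λI) = λ^2 + 6λ + 18 = 0.
Eigenvalues λ = -3 ± 3i (complex conjugate pair).
For λ=-3+3i: an eigenvector is (-2,-1) - i(3,2) = (-2 - 3i, -1 - 2i).
A real fundamental pair from Re and Im of e^((-3+3i)t)v: X_1 = e^(-3t)(cos(3t)·(-2,-1) + sin(3t)·(3,2)), X_2 = e^(-3t)(sin(3t)·(-2,-1) - cos(3t)·(3,2)).
General solution: c_1X_1 + c_2X_2.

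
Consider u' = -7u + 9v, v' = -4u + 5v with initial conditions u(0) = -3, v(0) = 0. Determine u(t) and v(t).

u(t) = 18te^(-t) - 3e^(-t), v(t) = 12te^(-t)

Coefficient matrix A = [[-7, 9], [-4, 5]].
Characteristic polynomial det(A - λI) = λ^2 + 2λ + 1 = 0.
Single eigenvalue λ = -1 with algebraic multiplicity 2.
Eigenvector v = (3,2); generalized eigenvector w with (A-λI)w=v is (1,1).
General solution: e^(-t)[C_1·v + C_2·(t·v + w)].
Applying u(0)=-3, v(0)=0 gives C_1=-3, C_2=6.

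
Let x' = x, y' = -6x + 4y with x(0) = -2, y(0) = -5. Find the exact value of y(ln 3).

A = [[1,0],[-6,4]]; eigenvalues λ = 1, 4.
Eigenvectors: (1,2) for λ=1, (0,1) for λ=4.
From the initial condition, c_1 = -2, c_2 = -1.
y(ln 3) = (-2)(3^1)(2) + (-1)(3^4)(1) = -93.

-93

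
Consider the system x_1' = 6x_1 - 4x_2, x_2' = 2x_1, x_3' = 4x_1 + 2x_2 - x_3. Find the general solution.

Coefficient matrix A = [[6, -4, 0], [2, 0, 0], [4, 2, -1]].
det(A - λI) = 0 gives eigenvalues λ = 2, 4, -1.
For λ=2: eigenvector (-1,-1,-2).
For λ=4: eigenvector (2,1,2).
For λ=-1: eigenvector (0,0,1).
General solution: C_1e^(2t)(-1,-1,-2) + C_2e^(4t)(2,1,2) + C_3e^(-t)(0,0,1).

x_1(t) = -C_1e^(2t) + 2C_2e^(4t), x_2(t) = -C_1e^(2t) + C_2e^(4t), x_3(t) = -2C_1e^(2t) + 2C_2e^(4t) + C_3e^(-t)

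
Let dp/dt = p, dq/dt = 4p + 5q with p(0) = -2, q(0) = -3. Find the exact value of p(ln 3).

A = [[1,0],[4,5]]; eigenvalues λ = 5, 1.
Eigenvectors: (0,-1) for λ=5, (1,-1) for λ=1.
From the initial condition, c_1 = 5, c_2 = -2.
p(ln 3) = (5)(3^5)(0) + (-2)(3^1)(1) = -6.

-6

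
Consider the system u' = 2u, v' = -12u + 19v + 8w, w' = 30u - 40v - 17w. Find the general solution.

u(t) = c_2e^(2t), v(t) = c_1e^(3t) - 4c_2e^(2t) - 2c_3e^(-t), w(t) = -2c_1e^(3t) + 10c_2e^(2t) + 5c_3e^(-t)

Coefficient matrix A = [[2, 0, 0], [-12, 19, 8], [30, -40, -17]].
det(A - λI) = 0 gives eigenvalues λ = 3, 2, -1.
For λ=3: eigenvector (0,1,-2).
For λ=2: eigenvector (1,-4,10).
For λ=-1: eigenvector (0,-2,5).
General solution: c_1e^(3t)(0,1,-2) + c_2e^(2t)(1,-4,10) + c_3e^(-t)(0,-2,5).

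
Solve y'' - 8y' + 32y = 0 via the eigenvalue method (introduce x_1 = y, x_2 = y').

Let x_1 = y, x_2 = y'. Then x_1' = x_2 and x_2' = -32x_1 + 8x_2.
A = [[0,1],[-32,8]]; det(A-λI) = λ^2 - 8λ + 32.
Eigenvalues λ = 4 ± 4i.

y(t) = c_1e^(4t)cos(4t) + c_2e^(4t)sin(4t)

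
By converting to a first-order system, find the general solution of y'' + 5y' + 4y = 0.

y(t) = c_1e^(-t) + c_2e^(-4t)

Let x_1 = y, x_2 = y'. Then x_1' = x_2 and x_2' = -4x_1 - 5x_2.
A = [[0,1],[-4,-5]]; det(A-λI) = λ^2 + 5λ + 4.
Eigenvalues λ = -1, -4 with eigenvectors (1,-1), (1,-4).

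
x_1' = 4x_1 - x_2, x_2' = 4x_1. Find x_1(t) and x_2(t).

x_1(t) = -C_1e^(2t) - C_2te^(2t) - C_2e^(2t), x_2(t) = -2C_1e^(2t) - 2C_2te^(2t) - C_2e^(2t)

Coefficient matrix A = [[4, -1], [4, 0]].
Characteristic polynomial det(A - λI) = λ^2 - 4λ + 4 = 0.
Single eigenvalue λ = 2 with algebraic multiplicity 2.
Eigenvector v = (-1,-2); generalized eigenvector w with (A-λI)w=v is (-1,-1).
General solution: e^(2t)[C_1·v + C_2·(t·v + w)].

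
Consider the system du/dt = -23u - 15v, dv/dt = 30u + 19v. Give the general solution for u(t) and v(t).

Coefficient matrix A = [[-23, -15], [30, 19]].
Characteristic polynomial det(A - λI) = λ^2 + 4λ + 13 = 0.
Eigenvalues λ = -2 ± 3i (complex conjugate pair).
For λ=-2+3i: an eigenvector is (-1,1) - i(2,-3) = (-1 - 2i, 1 + 3i).
A real fundamental pair from Re and Im of e^((-2+3i)t)v: X_1 = e^(-2t)(cos(3t)·(-1,1) + sin(3t)·(2,-3)), X_2 = e^(-2t)(sin(3t)·(-1,1) - cos(3t)·(2,-3)).
General solution: K_1X_1 + K_2X_2.

u(t) = 2K_1e^(-2t)sin(3t) - K_1e^(-2t)cos(3t) - K_2e^(-2t)sin(3t) - 2K_2e^(-2t)cos(3t), v(t) = -3K_1e^(-2t)sin(3t) + K_1e^(-2t)cos(3t) + K_2e^(-2t)sin(3t) + 3K_2e^(-2t)cos(3t)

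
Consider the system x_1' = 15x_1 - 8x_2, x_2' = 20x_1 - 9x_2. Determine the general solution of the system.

Coefficient matrix A = [[15, -8], [20, -9]].
Characteristic polynomial det(A - λI) = λ^2 - 6λ + 25 = 0.
Eigenvalues λ = 3 ± 4i (complex conjugate pair).
For λ=3+4i: an eigenvector is (1,2) - i(-1,-1) = (1 + i, 2 + i).
A real fundamental pair from Re and Im of e^((3+4i)t)v: X_1 = e^(3t)(cos(4t)·(1,2) + sin(4t)·(-1,-1)), X_2 = e^(3t)(sin(4t)·(1,2) - cos(4t)·(-1,-1)).
General solution: C_1X_1 + C_2X_2.

x_1(t) = -C_1e^(3t)sin(4t) + C_1e^(3t)cos(4t) + C_2e^(3t)sin(4t) + C_2e^(3t)cos(4t), x_2(t) = -C_1e^(3t)sin(4t) + 2C_1e^(3t)cos(4t) + 2C_2e^(3t)sin(4t) + C_2e^(3t)cos(4t)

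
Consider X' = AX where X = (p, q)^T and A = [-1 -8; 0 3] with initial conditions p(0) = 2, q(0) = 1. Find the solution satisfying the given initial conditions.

p(t) = -2e^(3t) + 4e^(-t), q(t) = e^(3t)

Coefficient matrix A = [[-1, -8], [0, 3]].
Characteristic polynomial det(A - λI) = λ^2 - 2λ - 3 = 0.
Eigenvalues λ = 3, -1.
For λ=3: (A-λI) row 1 is [-4, -8], so an eigenvector is (2, -1).
For λ=-1: (A-λI) row 1 is [0, -8], so an eigenvector is (-1, 0).
General solution: c_1e^(3t)(2,-1) + c_2e^(-t)(-1,0).
Applying p(0)=2, q(0)=1 gives c_1=-1, c_2=-4.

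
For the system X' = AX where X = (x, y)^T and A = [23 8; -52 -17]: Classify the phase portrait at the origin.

unstable spiral

A = [[23,8],[-52,-17]]; det(A-λI) = λ^2 - 6λ + 25.
λ = 3 ± 4i: positive real part.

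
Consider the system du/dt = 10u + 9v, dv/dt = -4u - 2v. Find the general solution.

Coefficient matrix A = [[10, 9], [-4, -2]].
Characteristic polynomial det(A - λI) = λ^2 - 8λ + 16 = 0.
Single eigenvalue λ = 4 with algebraic multiplicity 2.
Eigenvector v = (-3,2); generalized eigenvector w with (A-λI)w=v is (1,-1).
General solution: e^(4t)[C_1·v + C_2·(t·v + w)].

u(t) = -3C_1e^(4t) - 3C_2te^(4t) + C_2e^(4t), v(t) = 2C_1e^(4t) + 2C_2te^(4t) - C_2e^(4t)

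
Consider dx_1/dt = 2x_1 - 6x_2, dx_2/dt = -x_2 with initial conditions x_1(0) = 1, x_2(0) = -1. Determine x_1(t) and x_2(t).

Coefficient matrix A = [[2, -6], [0, -1]].
Characteristic polynomial det(A - λI) = λ^2 - λ - 2 = 0.
Eigenvalues λ = -1, 2.
For λ=-1: (A-λI) row 1 is [3, -6], so an eigenvector is (-2, -1).
For λ=2: (A-λI) row 1 is [0, -6], so an eigenvector is (-1, 0).
General solution: K_1e^(-t)(-2,-1) + K_2e^(2t)(-1,0).
Applying x_1(0)=1, x_2(0)=-1 gives K_1=1, K_2=-3.

x_1(t) = 3e^(2t) - 2e^(-t), x_2(t) = -e^(-t)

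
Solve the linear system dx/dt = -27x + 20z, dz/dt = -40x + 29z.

Coefficient matrix A = [[-27, 20], [-40, 29]].
Characteristic polynomial det(A - λI) = λ^2 - 2λ + 17 = 0.
Eigenvalues λ = 1 ± 4i (complex conjugate pair).
For λ=1+4i: an eigenvector is (-2,-3) - i(-1,-1) = (-2 + i, -3 + i).
A real fundamental pair from Re and Im of e^((1+4i)t)v: X_1 = e^(t)(cos(4t)·(-2,-3) + sin(4t)·(-1,-1)), X_2 = e^(t)(sin(4t)·(-2,-3) - cos(4t)·(-1,-1)).
General solution: C_1X_1 + C_2X_2.

x(t) = -C_1e^(t)sin(4t) - 2C_1e^(t)cos(4t) - 2C_2e^(t)sin(4t) + C_2e^(t)cos(4t), z(t) = -C_1e^(t)sin(4t) - 3C_1e^(t)cos(4t) - 3C_2e^(t)sin(4t) + C_2e^(t)cos(4t)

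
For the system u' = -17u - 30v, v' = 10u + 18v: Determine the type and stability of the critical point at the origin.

saddle

A = [[-17,-30],[10,18]]; det(A-λI) = λ^2 - λ - 6.
λ = 3, -2: opposite signs.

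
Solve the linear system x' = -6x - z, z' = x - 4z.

x(t) = -c_1e^(-5t) - c_2te^(-5t), z(t) = c_1e^(-5t) + c_2te^(-5t) + c_2e^(-5t)

Coefficient matrix A = [[-6, -1], [1, -4]].
Characteristic polynomial det(A - λI) = λ^2 + 10λ + 25 = 0.
Single eigenvalue λ = -5 with algebraic multiplicity 2.
Eigenvector v = (-1,1); generalized eigenvector w with (A-λI)w=v is (0,1).
General solution: e^(-5t)[c_1·v + c_2·(t·v + w)].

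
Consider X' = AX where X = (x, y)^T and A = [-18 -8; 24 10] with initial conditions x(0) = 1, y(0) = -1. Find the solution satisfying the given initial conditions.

Coefficient matrix A = [[-18, -8], [24, 10]].
Characteristic polynomial det(A - λI) = λ^2 + 8λ + 12 = 0.
Eigenvalues λ = -2, -6.
For λ=-2: (A-λI) row 1 is [-16, -8], so an eigenvector is (1, -2).
For λ=-6: (A-λI) row 1 is [-12, -8], so an eigenvector is (-2, 3).
General solution: K_1e^(-2t)(1,-2) + K_2e^(-6t)(-2,3).
Applying x(0)=1, y(0)=-1 gives K_1=-1, K_2=-1.

x(t) = -e^(-2t) + 2e^(-6t), y(t) = 2e^(-2t) - 3e^(-6t)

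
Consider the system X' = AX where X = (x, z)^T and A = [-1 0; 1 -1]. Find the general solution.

x(t) = -c_2e^(-t), z(t) = -c_1e^(-t) - c_2te^(-t) - 2c_2e^(-t)

Coefficient matrix A = [[-1, 0], [1, -1]].
Characteristic polynomial det(A - λI) = λ^2 + 2λ + 1 = 0.
Single eigenvalue λ = -1 with algebraic multiplicity 2.
Eigenvector v = (0,-1); generalized eigenvector w with (A-λI)w=v is (-1,-2).
General solution: e^(-t)[c_1·v + c_2·(t·v + w)].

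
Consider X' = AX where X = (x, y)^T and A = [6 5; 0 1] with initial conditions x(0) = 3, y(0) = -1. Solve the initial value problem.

Coefficient matrix A = [[6, 5], [0, 1]].
Characteristic polynomial det(A - λI) = λ^2 - 7λ + 6 = 0.
Eigenvalues λ = 1, 6.
For λ=1: (A-λI) row 1 is [5, 5], so an eigenvector is (1, -1).
For λ=6: (A-λI) row 1 is [0, 5], so an eigenvector is (-1, 0).
General solution: c_1e^(t)(1,-1) + c_2e^(6t)(-1,0).
Applying x(0)=3, y(0)=-1 gives c_1=1, c_2=-2.

x(t) = 2e^(6t) + e^(t), y(t) = -e^(t)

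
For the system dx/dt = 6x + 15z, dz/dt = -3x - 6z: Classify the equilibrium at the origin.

A = [[6,15],[-3,-6]]; det(A-λI) = λ^2 + 9.
λ = 0 ± 3i: zero real part.

center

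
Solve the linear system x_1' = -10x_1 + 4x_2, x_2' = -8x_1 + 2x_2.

Coefficient matrix A = [[-10, 4], [-8, 2]].
Characteristic polynomial det(A - λI) = λ^2 + 8λ + 12 = 0.
Eigenvalues λ = -2, -6.
For λ=-2: (A-λI) row 1 is [-8, 4], so an eigenvector is (-1, -2).
For λ=-6: (A-λI) row 1 is [-4, 4], so an eigenvector is (1, 1).
General solution: C_1e^(-2t)(-1,-2) + C_2e^(-6t)(1,1).

x_1(t) = -C_1e^(-2t) + C_2e^(-6t), x_2(t) = -2C_1e^(-2t) + C_2e^(-6t)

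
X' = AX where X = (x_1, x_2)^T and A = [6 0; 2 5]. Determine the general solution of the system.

Coefficient matrix A = [[6, 0], [2, 5]].
Characteristic polynomial det(A - λI) = λ^2 - 11λ + 30 = 0.
Eigenvalues λ = 6, 5.
For λ=6: (A-λI) row 2 is [2, -1], so an eigenvector is (-1, -2).
For λ=5: (A-λI) row 1 is [1, 0], so an eigenvector is (0, -1).
General solution: C_1e^(6t)(-1,-2) + C_2e^(5t)(0,-1).

x_1(t) = -C_1e^(6t), x_2(t) = -2C_1e^(6t) - C_2e^(5t)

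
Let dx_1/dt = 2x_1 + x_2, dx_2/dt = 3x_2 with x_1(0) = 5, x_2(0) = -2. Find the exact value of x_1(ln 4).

A = [[2,1],[0,3]]; eigenvalues λ = 2, 3.
Eigenvectors: (-1,0) for λ=2, (1,1) for λ=3.
From the initial condition, c_1 = -7, c_2 = -2.
x_1(ln 4) = (-7)(4^2)(-1) + (-2)(4^3)(1) = -16.

-16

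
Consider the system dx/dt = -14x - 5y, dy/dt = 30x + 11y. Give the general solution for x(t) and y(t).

x(t) = -C_1e^(-4t) + C_2e^(t), y(t) = 2C_1e^(-4t) - 3C_2e^(t)

Coefficient matrix A = [[-14, -5], [30, 11]].
Characteristic polynomial det(A - λI) = λ^2 + 3λ - 4 = 0.
Eigenvalues λ = -4, 1.
For λ=-4: (A-λI) row 1 is [-10, -5], so an eigenvector is (-1, 2).
For λ=1: (A-λI) row 1 is [-15, -5], so an eigenvector is (1, -3).
General solution: C_1e^(-4t)(-1,2) + C_2e^(t)(1,-3).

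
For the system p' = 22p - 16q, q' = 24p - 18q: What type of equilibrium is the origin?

saddle

A = [[22,-16],[24,-18]]; det(A-λI) = λ^2 - 4λ - 12.
λ = 6, -2: opposite signs.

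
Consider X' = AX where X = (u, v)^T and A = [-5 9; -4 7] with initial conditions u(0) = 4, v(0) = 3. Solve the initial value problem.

u(t) = 3te^(t) + 4e^(t), v(t) = 2te^(t) + 3e^(t)

Coefficient matrix A = [[-5, 9], [-4, 7]].
Characteristic polynomial det(A - λI) = λ^2 - 2λ + 1 = 0.
Single eigenvalue λ = 1 with algebraic multiplicity 2.
Eigenvector v = (3,2); generalized eigenvector w with (A-λI)w=v is (1,1).
General solution: e^(t)[K_1·v + K_2·(t·v + w)].
Applying u(0)=4, v(0)=3 gives K_1=1, K_2=1.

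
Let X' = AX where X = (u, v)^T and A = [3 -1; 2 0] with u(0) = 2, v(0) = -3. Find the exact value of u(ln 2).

18

A = [[3,-1],[2,0]]; eigenvalues λ = 2, 1.
Eigenvectors: (1,1) for λ=2, (1,2) for λ=1.
From the initial condition, c_1 = 7, c_2 = -5.
u(ln 2) = (7)(2^2)(1) + (-5)(2^1)(1) = 18.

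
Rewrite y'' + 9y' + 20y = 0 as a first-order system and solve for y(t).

y(t) = C_1e^(-4t) + C_2e^(-5t)

Let x_1 = y, x_2 = y'. Then x_1' = x_2 and x_2' = -20x_1 - 9x_2.
A = [[0,1],[-20,-9]]; det(A-λI) = λ^2 + 9λ + 20.
Eigenvalues λ = -4, -5 with eigenvectors (1,-4), (1,-5).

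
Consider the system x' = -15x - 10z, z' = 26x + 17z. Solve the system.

x(t) = c_1e^(t)sin(2t) - 2c_1e^(t)cos(2t) - 2c_2e^(t)sin(2t) - c_2e^(t)cos(2t), z(t) = -2c_1e^(t)sin(2t) + 3c_1e^(t)cos(2t) + 3c_2e^(t)sin(2t) + 2c_2e^(t)cos(2t)

Coefficient matrix A = [[-15, -10], [26, 17]].
Characteristic polynomial det(A - λI) = λ^2 - 2λ + 5 = 0.
Eigenvalues λ = 1 ± 2i (complex conjugate pair).
For λ=1+2i: an eigenvector is (-2,3) - i(1,-2) = (-2 - i, 3 + 2i).
A real fundamental pair from Re and Im of e^((1+2i)t)v: X_1 = e^(t)(cos(2t)·(-2,3) + sin(2t)·(1,-2)), X_2 = e^(t)(sin(2t)·(-2,3) - cos(2t)·(1,-2)).
General solution: c_1X_1 + c_2X_2.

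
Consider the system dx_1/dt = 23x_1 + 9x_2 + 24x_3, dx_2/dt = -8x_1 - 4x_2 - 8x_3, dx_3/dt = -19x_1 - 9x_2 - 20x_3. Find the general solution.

Coefficient matrix A = [[23, 9, 24], [-8, -4, -8], [-19, -9, -20]].
det(A - λI) = 0 gives eigenvalues λ = -1, -4, 4.
For λ=-1: eigenvector (1,0,-1).
For λ=-4: eigenvector (-3,1,3).
For λ=4: eigenvector (3,-1,-2).
General solution: K_1e^(-t)(1,0,-1) + K_2e^(-4t)(-3,1,3) + K_3e^(4t)(3,-1,-2).

x_1(t) = K_1e^(-t) - 3K_2e^(-4t) + 3K_3e^(4t), x_2(t) = K_2e^(-4t) - K_3e^(4t), x_3(t) = -K_1e^(-t) + 3K_2e^(-4t) - 2K_3e^(4t)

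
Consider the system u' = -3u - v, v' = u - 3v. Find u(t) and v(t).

u(t) = C_1e^(-3t)sin(t) - C_2e^(-3t)cos(t), v(t) = -C_1e^(-3t)cos(t) - C_2e^(-3t)sin(t)

Coefficient matrix A = [[-3, -1], [1, -3]].
Characteristic polynomial det(A - λI) = λ^2 + 6λ + 10 = 0.
Eigenvalues λ = -3 ± i (complex conjugate pair).
For λ=-3+i: an eigenvector is (0,-1) - i(1,0) = (0 - i, -1).
A real fundamental pair from Re and Im of e^((-3+i)t)v: X_1 = e^(-3t)(cos(t)·(0,-1) + sin(t)·(1,0)), X_2 = e^(-3t)(sin(t)·(0,-1) - cos(t)·(1,0)).
General solution: C_1X_1 + C_2X_2.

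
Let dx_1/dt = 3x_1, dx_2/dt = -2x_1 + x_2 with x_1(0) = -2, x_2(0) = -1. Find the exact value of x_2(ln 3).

A = [[3,0],[-2,1]]; eigenvalues λ = 3, 1.
Eigenvectors: (-1,1) for λ=3, (0,1) for λ=1.
From the initial condition, c_1 = 2, c_2 = -3.
x_2(ln 3) = (2)(3^3)(1) + (-3)(3^1)(1) = 45.

45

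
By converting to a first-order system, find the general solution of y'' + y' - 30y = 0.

y(t) = c_1e^(-6t) + c_2e^(5t)

Let x_1 = y, x_2 = y'. Then x_1' = x_2 and x_2' = 30x_1 - x_2.
A = [[0,1],[30,-1]]; det(A-λI) = λ^2 + λ - 30.
Eigenvalues λ = -6, 5 with eigenvectors (1,-6), (1,5).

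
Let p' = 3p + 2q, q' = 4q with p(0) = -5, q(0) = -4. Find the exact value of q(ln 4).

A = [[3,2],[0,4]]; eigenvalues λ = 3, 4.
Eigenvectors: (1,0) for λ=3, (2,1) for λ=4.
From the initial condition, c_1 = 3, c_2 = -4.
q(ln 4) = (3)(4^3)(0) + (-4)(4^4)(1) = -1024.

-1024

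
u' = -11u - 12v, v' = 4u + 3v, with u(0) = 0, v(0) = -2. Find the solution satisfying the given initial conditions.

u(t) = 12e^(-3t) - 12e^(-5t), v(t) = -8e^(-3t) + 6e^(-5t)

Coefficient matrix A = [[-11, -12], [4, 3]].
Characteristic polynomial det(A - λI) = λ^2 + 8λ + 15 = 0.
Eigenvalues λ = -5, -3.
For λ=-5: (A-λI) row 1 is [-6, -12], so an eigenvector is (-2, 1).
For λ=-3: (A-λI) row 1 is [-8, -12], so an eigenvector is (3, -2).
General solution: c_1e^(-5t)(-2,1) + c_2e^(-3t)(3,-2).
Applying u(0)=0, v(0)=-2 gives c_1=6, c_2=4.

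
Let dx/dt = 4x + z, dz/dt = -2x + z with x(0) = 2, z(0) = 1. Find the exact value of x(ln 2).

A = [[4,1],[-2,1]]; eigenvalues λ = 3, 2.
Eigenvectors: (1,-1) for λ=3, (1,-2) for λ=2.
From the initial condition, c_1 = 5, c_2 = -3.
x(ln 2) = (5)(2^3)(1) + (-3)(2^2)(1) = 28.

28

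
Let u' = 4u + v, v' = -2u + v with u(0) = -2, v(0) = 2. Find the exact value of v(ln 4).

128

A = [[4,1],[-2,1]]; eigenvalues λ = 2, 3.
Eigenvectors: (1,-2) for λ=2, (1,-1) for λ=3.
From the initial condition, c_1 = 0, c_2 = -2.
v(ln 4) = (0)(4^2)(-2) + (-2)(4^3)(-1) = 128.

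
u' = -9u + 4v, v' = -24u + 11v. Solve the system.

Coefficient matrix A = [[-9, 4], [-24, 11]].
Characteristic polynomial det(A - λI) = λ^2 - 2λ - 3 = 0.
Eigenvalues λ = 3, -1.
For λ=3: (A-λI) row 1 is [-12, 4], so an eigenvector is (1, 3).
For λ=-1: (A-λI) row 1 is [-8, 4], so an eigenvector is (-1, -2).
General solution: C_1e^(3t)(1,3) + C_2e^(-t)(-1,-2).

u(t) = C_1e^(3t) - C_2e^(-t), v(t) = 3C_1e^(3t) - 2C_2e^(-t)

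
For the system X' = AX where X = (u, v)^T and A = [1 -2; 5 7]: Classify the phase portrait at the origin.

unstable spiral

A = [[1,-2],[5,7]]; det(A-λI) = λ^2 - 8λ + 17.
λ = 4 ± i: positive real part.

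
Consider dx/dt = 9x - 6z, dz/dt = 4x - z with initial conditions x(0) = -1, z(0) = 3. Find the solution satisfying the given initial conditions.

Coefficient matrix A = [[9, -6], [4, -1]].
Characteristic polynomial det(A - λI) = λ^2 - 8λ + 15 = 0.
Eigenvalues λ = 3, 5.
For λ=3: (A-λI) row 1 is [6, -6], so an eigenvector is (1, 1).
For λ=5: (A-λI) row 1 is [4, -6], so an eigenvector is (3, 2).
General solution: K_1e^(3t)(1,1) + K_2e^(5t)(3,2).
Applying x(0)=-1, z(0)=3 gives K_1=11, K_2=-4.

x(t) = -12e^(5t) + 11e^(3t), z(t) = -8e^(5t) + 11e^(3t)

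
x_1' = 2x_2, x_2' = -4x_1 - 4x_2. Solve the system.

Coefficient matrix A = [[0, 2], [-4, -4]].
Characteristic polynomial det(A - λI) = λ^2 + 4λ + 8 = 0.
Eigenvalues λ = -2 ± 2i (complex conjugate pair).
For λ=-2+2i: an eigenvector is (1,-1) - i(0,-1) = (1, -1 + i).
A real fundamental pair from Re and Im of e^((-2+2i)t)v: X_1 = e^(-2t)(cos(2t)·(1,-1) + sin(2t)·(0,-1)), X_2 = e^(-2t)(sin(2t)·(1,-1) - cos(2t)·(0,-1)).
General solution: C_1X_1 + C_2X_2.

x_1(t) = C_1e^(-2t)cos(2t) + C_2e^(-2t)sin(2t), x_2(t) = -C_1e^(-2t)sin(2t) - C_1e^(-2t)cos(2t) - C_2e^(-2t)sin(2t) + C_2e^(-2t)cos(2t)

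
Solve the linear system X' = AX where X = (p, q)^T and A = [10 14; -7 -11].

Coefficient matrix A = [[10, 14], [-7, -11]].
Characteristic polynomial det(A - λI) = λ^2 + λ - 12 = 0.
Eigenvalues λ = 3, -4.
For λ=3: (A-λI) row 1 is [7, 14], so an eigenvector is (-2, 1).
For λ=-4: (A-λI) row 1 is [14, 14], so an eigenvector is (-1, 1).
General solution: c_1e^(3t)(-2,1) + c_2e^(-4t)(-1,1).

p(t) = -2c_1e^(3t) - c_2e^(-4t), q(t) = c_1e^(3t) + c_2e^(-4t)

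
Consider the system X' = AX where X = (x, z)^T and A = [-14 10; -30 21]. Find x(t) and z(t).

x(t) = -C_1e^(6t) + 2C_2e^(t), z(t) = -2C_1e^(6t) + 3C_2e^(t)

Coefficient matrix A = [[-14, 10], [-30, 21]].
Characteristic polynomial det(A - λI) = λ^2 - 7λ + 6 = 0.
Eigenvalues λ = 6, 1.
For λ=6: (A-λI) row 1 is [-20, 10], so an eigenvector is (-1, -2).
For λ=1: (A-λI) row 1 is [-15, 10], so an eigenvector is (2, 3).
General solution: C_1e^(6t)(-1,-2) + C_2e^(t)(2,3).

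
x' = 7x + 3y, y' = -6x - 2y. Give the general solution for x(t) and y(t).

x(t) = c_1e^(4t) - c_2e^(t), y(t) = -c_1e^(4t) + 2c_2e^(t)

Coefficient matrix A = [[7, 3], [-6, -2]].
Characteristic polynomial det(A - λI) = λ^2 - 5λ + 4 = 0.
Eigenvalues λ = 4, 1.
For λ=4: (A-λI) row 1 is [3, 3], so an eigenvector is (1, -1).
For λ=1: (A-λI) row 1 is [6, 3], so an eigenvector is (-1, 2).
General solution: c_1e^(4t)(1,-1) + c_2e^(t)(-1,2).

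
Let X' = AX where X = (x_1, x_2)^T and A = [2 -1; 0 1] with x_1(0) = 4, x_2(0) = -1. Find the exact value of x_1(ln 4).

A = [[2,-1],[0,1]]; eigenvalues λ = 2, 1.
Eigenvectors: (-1,0) for λ=2, (1,1) for λ=1.
From the initial condition, c_1 = -5, c_2 = -1.
x_1(ln 4) = (-5)(4^2)(-1) + (-1)(4^1)(1) = 76.

76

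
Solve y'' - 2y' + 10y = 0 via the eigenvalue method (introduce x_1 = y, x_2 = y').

Let x_1 = y, x_2 = y'. Then x_1' = x_2 and x_2' = -10x_1 + 2x_2.
A = [[0,1],[-10,2]]; det(A-λI) = λ^2 - 2λ + 10.
Eigenvalues λ = 1 ± 3i.

y(t) = c_1e^(t)cos(3t) + c_2e^(t)sin(3t)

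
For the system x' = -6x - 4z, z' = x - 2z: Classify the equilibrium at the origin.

A = [[-6,-4],[1,-2]]; det(A-λI) = λ^2 + 8λ + 16.
repeated λ = -4 with a single eigenvector.

stable improper node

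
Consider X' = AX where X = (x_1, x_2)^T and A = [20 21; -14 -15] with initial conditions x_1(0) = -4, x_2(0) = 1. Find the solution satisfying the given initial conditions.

Coefficient matrix A = [[20, 21], [-14, -15]].
Characteristic polynomial det(A - λI) = λ^2 - 5λ - 6 = 0.
Eigenvalues λ = -1, 6.
For λ=-1: (A-λI) row 1 is [21, 21], so an eigenvector is (1, -1).
For λ=6: (A-λI) row 1 is [14, 21], so an eigenvector is (-3, 2).
General solution: K_1e^(-t)(1,-1) + K_2e^(6t)(-3,2).
Applying x_1(0)=-4, x_2(0)=1 gives K_1=5, K_2=3.

x_1(t) = -9e^(6t) + 5e^(-t), x_2(t) = 6e^(6t) - 5e^(-t)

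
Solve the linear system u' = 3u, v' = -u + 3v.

Coefficient matrix A = [[3, 0], [-1, 3]].
Characteristic polynomial det(A - λI) = λ^2 - 6λ + 9 = 0.
Single eigenvalue λ = 3 with algebraic multiplicity 2.
Eigenvector v = (0,-1); generalized eigenvector w with (A-λI)w=v is (1,-2).
General solution: e^(3t)[K_1·v + K_2·(t·v + w)].

u(t) = K_2e^(3t), v(t) = -K_1e^(3t) - K_2te^(3t) - 2K_2e^(3t)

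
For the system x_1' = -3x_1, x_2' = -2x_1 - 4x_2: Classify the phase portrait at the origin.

stable node

A = [[-3,0],[-2,-4]]; det(A-λI) = λ^2 + 7λ + 12.
λ = -4, -3: both negative.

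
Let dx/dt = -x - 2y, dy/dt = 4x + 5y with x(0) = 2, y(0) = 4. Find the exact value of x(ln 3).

A = [[-1,-2],[4,5]]; eigenvalues λ = 3, 1.
Eigenvectors: (-1,2) for λ=3, (-1,1) for λ=1.
From the initial condition, c_1 = 6, c_2 = -8.
x(ln 3) = (6)(3^3)(-1) + (-8)(3^1)(-1) = -138.

-138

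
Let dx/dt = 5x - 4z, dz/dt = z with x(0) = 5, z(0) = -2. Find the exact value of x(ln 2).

A = [[5,-4],[0,1]]; eigenvalues λ = 5, 1.
Eigenvectors: (1,0) for λ=5, (-1,-1) for λ=1.
From the initial condition, c_1 = 7, c_2 = 2.
x(ln 2) = (7)(2^5)(1) + (2)(2^1)(-1) = 220.

220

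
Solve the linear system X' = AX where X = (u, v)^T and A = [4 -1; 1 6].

Coefficient matrix A = [[4, -1], [1, 6]].
Characteristic polynomial det(A - λI) = λ^2 - 10λ + 25 = 0.
Single eigenvalue λ = 5 with algebraic multiplicity 2.
Eigenvector v = (1,-1); generalized eigenvector w with (A-λI)w=v is (-2,1).
General solution: e^(5t)[C_1·v + C_2·(t·v + w)].

u(t) = C_1e^(5t) + C_2te^(5t) - 2C_2e^(5t), v(t) = -C_1e^(5t) - C_2te^(5t) + C_2e^(5t)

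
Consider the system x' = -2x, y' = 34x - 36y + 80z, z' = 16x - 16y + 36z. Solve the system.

Coefficient matrix A = [[-2, 0, 0], [34, -36, 80], [16, -16, 36]].
det(A - λI) = 0 gives eigenvalues λ = -2, 4, -4.
For λ=-2: eigenvector (1,1,0).
For λ=4: eigenvector (0,2,1).
For λ=-4: eigenvector (0,5,2).
General solution: c_1e^(-2t)(1,1,0) + c_2e^(4t)(0,2,1) + c_3e^(-4t)(0,5,2).

x(t) = c_1e^(-2t), y(t) = c_1e^(-2t) + 2c_2e^(4t) + 5c_3e^(-4t), z(t) = c_2e^(4t) + 2c_3e^(-4t)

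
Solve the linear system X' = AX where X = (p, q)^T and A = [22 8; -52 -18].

p(t) = C_1e^(2t)sin(4t) + C_1e^(2t)cos(4t) + C_2e^(2t)sin(4t) - C_2e^(2t)cos(4t), q(t) = -3C_1e^(2t)sin(4t) - 2C_1e^(2t)cos(4t) - 2C_2e^(2t)sin(4t) + 3C_2e^(2t)cos(4t)

Coefficient matrix A = [[22, 8], [-52, -18]].
Characteristic polynomial det(A - λI) = λ^2 - 4λ + 20 = 0.
Eigenvalues λ = 2 ± 4i (complex conjugate pair).
For λ=2+4i: an eigenvector is (1,-2) - i(1,-3) = (1 - i, -2 + 3i).
A real fundamental pair from Re and Im of e^((2+4i)t)v: X_1 = e^(2t)(cos(4t)·(1,-2) + sin(4t)·(1,-3)), X_2 = e^(2t)(sin(4t)·(1,-2) - cos(4t)·(1,-3)).
General solution: C_1X_1 + C_2X_2.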